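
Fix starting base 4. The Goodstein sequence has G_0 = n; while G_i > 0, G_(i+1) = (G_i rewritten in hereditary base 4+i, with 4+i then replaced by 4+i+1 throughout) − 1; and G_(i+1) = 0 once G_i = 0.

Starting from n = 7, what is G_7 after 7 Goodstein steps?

4

base 4: 7 = 4 + 3; at 5: 5 + 3 = 8; next = 7
base 5: 7 = 5 + 2; at 6: 6 + 2 = 8; next = 7
base 6: 7 = 6 + 1; at 7: 7 + 1 = 8; next = 7
base 7: 7 = 7; at 8: 8 = 8; next = 7
base 8: 7 = 7; at 9: 7 = 7; next = 6
base 9: 6 = 6; at 10: 6 = 6; next = 5
base 10: 5 = 5; at 11: 5 = 5; next = 4
base 11: 4 = 4; at 12: 4 = 4; next = 3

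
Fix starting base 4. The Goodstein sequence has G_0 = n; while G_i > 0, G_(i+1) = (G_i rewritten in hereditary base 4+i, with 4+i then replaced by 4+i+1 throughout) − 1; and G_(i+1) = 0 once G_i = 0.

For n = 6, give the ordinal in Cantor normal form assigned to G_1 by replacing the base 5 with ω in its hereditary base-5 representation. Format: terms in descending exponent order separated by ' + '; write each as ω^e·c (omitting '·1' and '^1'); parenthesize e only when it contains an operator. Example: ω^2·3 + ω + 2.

ω + 1

step 0: 6 = 4 + 2; sub 5 for 4: 5 + 2; = 7; G_1 = 7−1 = 6
step 1: 6 = 5 + 1; sub 6 for 5: 6 + 1; = 7; G_2 = 7−1 = 6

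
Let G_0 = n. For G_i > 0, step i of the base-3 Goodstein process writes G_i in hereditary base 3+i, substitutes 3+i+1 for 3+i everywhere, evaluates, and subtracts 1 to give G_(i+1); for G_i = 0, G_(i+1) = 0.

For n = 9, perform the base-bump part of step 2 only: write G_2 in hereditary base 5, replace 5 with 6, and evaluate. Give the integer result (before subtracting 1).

20

[0] 9 ≡ 3^2 (base 3). Lift 4: 16. −1: 15.
[1] 15 ≡ 3·4 + 3 (base 4). Lift 5: 18. −1: 17.
[2] 17 ≡ 3·5 + 2 (base 5). Lift 6: 20. −1: 19.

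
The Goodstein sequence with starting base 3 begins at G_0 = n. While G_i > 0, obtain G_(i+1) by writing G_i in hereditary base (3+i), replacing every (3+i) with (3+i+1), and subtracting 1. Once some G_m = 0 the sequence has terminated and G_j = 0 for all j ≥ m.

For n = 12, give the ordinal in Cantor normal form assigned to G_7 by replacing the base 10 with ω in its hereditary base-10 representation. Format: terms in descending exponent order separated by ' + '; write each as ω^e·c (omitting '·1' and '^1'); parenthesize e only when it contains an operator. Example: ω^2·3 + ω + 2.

ω·7 + 5

i=0: 12 = 3^2 + 3 (b=3); 3→4: 4^2 + 4 = 20; 20−1 = 19
i=1: 19 = 4^2 + 3 (b=4); 4→5: 5^2 + 3 = 28; 28−1 = 27
i=2: 27 = 5^2 + 2 (b=5); 5→6: 6^2 + 2 = 38; 38−1 = 37
i=3: 37 = 6^2 + 1 (b=6); 6→7: 7^2 + 1 = 50; 50−1 = 49
i=4: 49 = 7^2 (b=7); 7→8: 8^2 = 64; 64−1 = 63
i=5: 63 = 7·8 + 7 (b=8); 8→9: 7·9 + 7 = 70; 70−1 = 69
i=6: 69 = 7·9 + 6 (b=9); 9→10: 7·10 + 6 = 76; 76−1 = 75
i=7: 75 = 7·10 + 5 (b=10); 10→11: 7·11 + 5 = 82; 82−1 = 81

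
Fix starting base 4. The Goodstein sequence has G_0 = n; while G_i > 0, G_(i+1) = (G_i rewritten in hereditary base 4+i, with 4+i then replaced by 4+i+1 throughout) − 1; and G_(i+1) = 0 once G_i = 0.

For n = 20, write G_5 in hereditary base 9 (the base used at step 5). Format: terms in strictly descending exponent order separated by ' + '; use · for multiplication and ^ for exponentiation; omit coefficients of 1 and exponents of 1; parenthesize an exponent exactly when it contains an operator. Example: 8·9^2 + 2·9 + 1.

9^2

G_0 = 20. HB_4(20) = 4^2 + 4. Bump = 30. G_1 = 29.
G_1 = 29. HB_5(29) = 5^2 + 4. Bump = 40. G_2 = 39.
G_2 = 39. HB_6(39) = 6^2 + 3. Bump = 52. G_3 = 51.
G_3 = 51. HB_7(51) = 7^2 + 2. Bump = 66. G_4 = 65.
G_4 = 65. HB_8(65) = 8^2 + 1. Bump = 82. G_5 = 81.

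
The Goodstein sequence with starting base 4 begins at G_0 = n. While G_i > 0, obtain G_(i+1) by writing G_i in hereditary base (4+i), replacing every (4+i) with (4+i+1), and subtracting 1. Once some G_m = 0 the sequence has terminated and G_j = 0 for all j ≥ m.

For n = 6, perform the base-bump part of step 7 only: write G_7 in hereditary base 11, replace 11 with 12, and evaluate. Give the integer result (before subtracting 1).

base 4: 6 = 4 + 2; at 5: 5 + 2 = 7; next = 6
base 5: 6 = 5 + 1; at 6: 6 + 1 = 7; next = 6
base 6: 6 = 6; at 7: 7 = 7; next = 6
base 7: 6 = 6; at 8: 6 = 6; next = 5
base 8: 5 = 5; at 9: 5 = 5; next = 4
base 9: 4 = 4; at 10: 4 = 4; next = 3
base 10: 3 = 3; at 11: 3 = 3; next = 2
base 11: 2 = 2; at 12: 2 = 2; next = 1

2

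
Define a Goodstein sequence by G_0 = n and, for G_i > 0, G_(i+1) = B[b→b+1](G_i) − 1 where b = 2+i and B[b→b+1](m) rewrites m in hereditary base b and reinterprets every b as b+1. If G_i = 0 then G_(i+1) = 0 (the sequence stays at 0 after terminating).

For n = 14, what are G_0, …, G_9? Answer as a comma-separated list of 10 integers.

14, 110, 1281, 18750, 326591, 5862840, 134404971, 3487116548, 100000555551, 3138429262496

base 2: 14 = 2^(2 + 1) + 2^2 + 2; at 3: 3^(3 + 1) + 3^3 + 3 = 111; next = 110
base 3: 110 = 3^(3 + 1) + 3^3 + 2; at 4: 4^(4 + 1) + 4^4 + 2 = 1282; next = 1281
base 4: 1281 = 4^(4 + 1) + 4^4 + 1; at 5: 5^(5 + 1) + 5^5 + 1 = 18751; next = 18750
base 5: 18750 = 5^(5 + 1) + 5^5; at 6: 6^(6 + 1) + 6^6 = 326592; next = 326591
base 6: 326591 = 6^(6 + 1) + 5·6^5 + 5·6^4 + 5·6^3 + 5·6^2 + 5·6 + 5; at 7: 7^(7 + 1) + 5·7^5 + 5·7^4 + 5·7^3 + 5·7^2 + 5·7 + 5 = 5862841; next = 5862840
base 7: 5862840 = 7^(7 + 1) + 5·7^5 + 5·7^4 + 5·7^3 + 5·7^2 + 5·7 + 4; at 8: 8^(8 + 1) + 5·8^5 + 5·8^4 + 5·8^3 + 5·8^2 + 5·8 + 4 = 134404972; next = 134404971
base 8: 134404971 = 8^(8 + 1) + 5·8^5 + 5·8^4 + 5·8^3 + 5·8^2 + 5·8 + 3; at 9: 9^(9 + 1) + 5·9^5 + 5·9^4 + 5·9^3 + 5·9^2 + 5·9 + 3 = 3487116549; next = 3487116548
base 9: 3487116548 = 9^(9 + 1) + 5·9^5 + 5·9^4 + 5·9^3 + 5·9^2 + 5·9 + 2; at 10: 10^(10 + 1) + 5·10^5 + 5·10^4 + 5·10^3 + 5·10^2 + 5·10 + 2 = 100000555552; next = 100000555551
base 10: 100000555551 = 10^(10 + 1) + 5·10^5 + 5·10^4 + 5·10^3 + 5·10^2 + 5·10 + 1; at 11: 11^(11 + 1) + 5·11^5 + 5·11^4 + 5·11^3 + 5·11^2 + 5·11 + 1 = 3138429262497; next = 3138429262496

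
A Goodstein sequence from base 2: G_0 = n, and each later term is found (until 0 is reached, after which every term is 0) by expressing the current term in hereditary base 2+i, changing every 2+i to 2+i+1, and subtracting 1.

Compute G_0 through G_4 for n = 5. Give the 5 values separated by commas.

5 —HB2→ 2^2 + 1 —bump→ 3^3 + 1 = 28 —(−1)→ 27
27 —HB3→ 3^3 —bump→ 4^4 = 256 —(−1)→ 255
255 —HB4→ 3·4^3 + 3·4^2 + 3·4 + 3 —bump→ 3·5^3 + 3·5^2 + 3·5 + 3 = 468 —(−1)→ 467
467 —HB5→ 3·5^3 + 3·5^2 + 3·5 + 2 —bump→ 3·6^3 + 3·6^2 + 3·6 + 2 = 776 —(−1)→ 775

5, 27, 255, 467, 775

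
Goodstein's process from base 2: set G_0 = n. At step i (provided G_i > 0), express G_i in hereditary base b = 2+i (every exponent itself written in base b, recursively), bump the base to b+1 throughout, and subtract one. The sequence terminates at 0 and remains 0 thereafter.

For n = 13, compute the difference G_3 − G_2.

base 2: 13 = 2^(2 + 1) + 2^2 + 1; at 3: 3^(3 + 1) + 3^3 + 1 = 109; next = 108
base 3: 108 = 3^(3 + 1) + 3^3; at 4: 4^(4 + 1) + 4^4 = 1280; next = 1279
base 4: 1279 = 4^(4 + 1) + 3·4^3 + 3·4^2 + 3·4 + 3; at 5: 5^(5 + 1) + 3·5^3 + 3·5^2 + 3·5 + 3 = 16093; next = 16092

14813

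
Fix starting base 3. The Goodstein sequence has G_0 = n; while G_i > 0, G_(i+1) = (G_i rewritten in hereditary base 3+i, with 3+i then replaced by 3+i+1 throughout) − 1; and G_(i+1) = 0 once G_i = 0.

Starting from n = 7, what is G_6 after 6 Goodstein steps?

7 —HB3→ 2·3 + 1 —bump→ 2·4 + 1 = 9 —(−1)→ 8
8 —HB4→ 2·4 —bump→ 2·5 = 10 —(−1)→ 9
9 —HB5→ 5 + 4 —bump→ 6 + 4 = 10 —(−1)→ 9
9 —HB6→ 6 + 3 —bump→ 7 + 3 = 10 —(−1)→ 9
9 —HB7→ 7 + 2 —bump→ 8 + 2 = 10 —(−1)→ 9
9 —HB8→ 8 + 1 —bump→ 9 + 1 = 10 —(−1)→ 9
9 —HB9→ 9 —bump→ 10 = 10 —(−1)→ 9

9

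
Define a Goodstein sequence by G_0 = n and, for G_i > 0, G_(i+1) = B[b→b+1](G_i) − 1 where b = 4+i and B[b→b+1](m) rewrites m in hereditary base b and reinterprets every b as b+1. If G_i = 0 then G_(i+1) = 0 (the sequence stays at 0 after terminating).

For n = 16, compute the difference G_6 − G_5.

3

i=0: 16 = 4^2 (b=4); 4→5: 5^2 = 25; 25−1 = 24
i=1: 24 = 4·5 + 4 (b=5); 5→6: 4·6 + 4 = 28; 28−1 = 27
i=2: 27 = 4·6 + 3 (b=6); 6→7: 4·7 + 3 = 31; 31−1 = 30
i=3: 30 = 4·7 + 2 (b=7); 7→8: 4·8 + 2 = 34; 34−1 = 33
i=4: 33 = 4·8 + 1 (b=8); 8→9: 4·9 + 1 = 37; 37−1 = 36
i=5: 36 = 4·9 (b=9); 9→10: 4·10 = 40; 40−1 = 39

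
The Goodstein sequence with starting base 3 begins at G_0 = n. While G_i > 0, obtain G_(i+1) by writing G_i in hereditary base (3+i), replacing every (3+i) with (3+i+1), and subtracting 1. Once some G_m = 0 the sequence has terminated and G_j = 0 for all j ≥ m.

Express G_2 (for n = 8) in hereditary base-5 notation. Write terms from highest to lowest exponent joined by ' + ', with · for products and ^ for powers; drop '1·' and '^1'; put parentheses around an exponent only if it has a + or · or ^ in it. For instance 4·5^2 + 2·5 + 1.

2·5

i=0: 8 = 2·3 + 2 (b=3); 3→4: 2·4 + 2 = 10; 10−1 = 9
i=1: 9 = 2·4 + 1 (b=4); 4→5: 2·5 + 1 = 11; 11−1 = 10
i=2: 10 = 2·5 (b=5); 5→6: 2·6 = 12; 12−1 = 11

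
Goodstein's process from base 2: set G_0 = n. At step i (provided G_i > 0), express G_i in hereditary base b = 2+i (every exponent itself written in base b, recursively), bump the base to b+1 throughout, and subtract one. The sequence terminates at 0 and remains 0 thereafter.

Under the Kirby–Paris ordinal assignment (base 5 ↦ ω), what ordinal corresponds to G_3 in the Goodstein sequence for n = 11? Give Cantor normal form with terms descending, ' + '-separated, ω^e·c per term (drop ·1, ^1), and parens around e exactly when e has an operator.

ω^(ω + 1) + 2

base 2: 11 = 2^(2 + 1) + 2 + 1; at 3: 3^(3 + 1) + 3 + 1 = 85; next = 84
base 3: 84 = 3^(3 + 1) + 3; at 4: 4^(4 + 1) + 4 = 1028; next = 1027
base 4: 1027 = 4^(4 + 1) + 3; at 5: 5^(5 + 1) + 3 = 15628; next = 15627
base 5: 15627 = 5^(5 + 1) + 2; at 6: 6^(6 + 1) + 2 = 279938; next = 279937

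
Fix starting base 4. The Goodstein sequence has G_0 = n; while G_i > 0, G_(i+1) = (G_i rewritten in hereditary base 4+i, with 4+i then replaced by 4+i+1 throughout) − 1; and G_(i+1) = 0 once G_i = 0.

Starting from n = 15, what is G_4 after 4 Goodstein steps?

23

step 0: 15 = 3·4 + 3; sub 5 for 4: 3·5 + 3; = 18; G_1 = 18−1 = 17
step 1: 17 = 3·5 + 2; sub 6 for 5: 3·6 + 2; = 20; G_2 = 20−1 = 19
step 2: 19 = 3·6 + 1; sub 7 for 6: 3·7 + 1; = 22; G_3 = 22−1 = 21
step 3: 21 = 3·7; sub 8 for 7: 3·8; = 24; G_4 = 24−1 = 23
step 4: 23 = 2·8 + 7; sub 9 for 8: 2·9 + 7; = 25; G_5 = 25−1 = 24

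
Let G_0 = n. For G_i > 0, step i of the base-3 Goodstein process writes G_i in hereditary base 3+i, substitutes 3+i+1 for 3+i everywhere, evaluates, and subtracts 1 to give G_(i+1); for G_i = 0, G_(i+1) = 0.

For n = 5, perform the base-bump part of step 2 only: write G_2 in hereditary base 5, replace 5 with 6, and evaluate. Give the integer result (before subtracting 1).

step 0: 5 = 3 + 2; sub 4 for 3: 4 + 2; = 6; G_1 = 6−1 = 5
step 1: 5 = 4 + 1; sub 5 for 4: 5 + 1; = 6; G_2 = 6−1 = 5
step 2: 5 = 5; sub 6 for 5: 6; = 6; G_3 = 6−1 = 5

6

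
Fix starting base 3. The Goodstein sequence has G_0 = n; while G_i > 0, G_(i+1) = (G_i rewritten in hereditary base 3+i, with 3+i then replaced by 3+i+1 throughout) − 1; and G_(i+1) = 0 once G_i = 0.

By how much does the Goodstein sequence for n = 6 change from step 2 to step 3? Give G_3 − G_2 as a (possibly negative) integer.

base 3: 6 = 2·3; at 4: 2·4 = 8; next = 7
base 4: 7 = 4 + 3; at 5: 5 + 3 = 8; next = 7
base 5: 7 = 5 + 2; at 6: 6 + 2 = 8; next = 7

0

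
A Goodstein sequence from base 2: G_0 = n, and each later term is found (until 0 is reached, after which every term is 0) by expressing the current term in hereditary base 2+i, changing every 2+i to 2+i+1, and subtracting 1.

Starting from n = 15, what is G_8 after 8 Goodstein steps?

base 2: 15 = 2^(2 + 1) + 2^2 + 2 + 1; at 3: 3^(3 + 1) + 3^3 + 3 + 1 = 112; next = 111
base 3: 111 = 3^(3 + 1) + 3^3 + 3; at 4: 4^(4 + 1) + 4^4 + 4 = 1284; next = 1283
base 4: 1283 = 4^(4 + 1) + 4^4 + 3; at 5: 5^(5 + 1) + 5^5 + 3 = 18753; next = 18752
base 5: 18752 = 5^(5 + 1) + 5^5 + 2; at 6: 6^(6 + 1) + 6^6 + 2 = 326594; next = 326593
base 6: 326593 = 6^(6 + 1) + 6^6 + 1; at 7: 7^(7 + 1) + 7^7 + 1 = 6588345; next = 6588344
base 7: 6588344 = 7^(7 + 1) + 7^7; at 8: 8^(8 + 1) + 8^8 = 150994944; next = 150994943
base 8: 150994943 = 8^(8 + 1) + 7·8^7 + 7·8^6 + 7·8^5 + 7·8^4 + 7·8^3 + 7·8^2 + 7·8 + 7; at 9: 9^(9 + 1) + 7·9^7 + 7·9^6 + 7·9^5 + 7·9^4 + 7·9^3 + 7·9^2 + 7·9 + 7 = 3524450281; next = 3524450280
base 9: 3524450280 = 9^(9 + 1) + 7·9^7 + 7·9^6 + 7·9^5 + 7·9^4 + 7·9^3 + 7·9^2 + 7·9 + 6; at 10: 10^(10 + 1) + 7·10^7 + 7·10^6 + 7·10^5 + 7·10^4 + 7·10^3 + 7·10^2 + 7·10 + 6 = 100077777776; next = 100077777775
base 10: 100077777775 = 10^(10 + 1) + 7·10^7 + 7·10^6 + 7·10^5 + 7·10^4 + 7·10^3 + 7·10^2 + 7·10 + 5; at 11: 11^(11 + 1) + 7·11^7 + 7·11^6 + 7·11^5 + 7·11^4 + 7·11^3 + 7·11^2 + 7·11 + 5 = 3138578427935; next = 3138578427934

100077777775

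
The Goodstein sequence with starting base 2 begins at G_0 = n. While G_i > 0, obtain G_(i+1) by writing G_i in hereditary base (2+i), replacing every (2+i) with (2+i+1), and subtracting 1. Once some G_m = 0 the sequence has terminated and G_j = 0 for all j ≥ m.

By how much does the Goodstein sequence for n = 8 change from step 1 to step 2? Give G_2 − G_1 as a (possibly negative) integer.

[0] 8 ≡ 2^(2 + 1) (base 2). Lift 3: 81. −1: 80.
[1] 80 ≡ 2·3^3 + 2·3^2 + 2·3 + 2 (base 3). Lift 4: 554. −1: 553.

473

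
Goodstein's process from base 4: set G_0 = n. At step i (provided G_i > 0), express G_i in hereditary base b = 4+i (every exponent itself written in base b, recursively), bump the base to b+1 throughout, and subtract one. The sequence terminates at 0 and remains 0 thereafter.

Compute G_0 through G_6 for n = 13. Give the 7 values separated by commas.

G_0 = 13. HB_4(13) = 3·4 + 1. Bump = 16. G_1 = 15.
G_1 = 15. HB_5(15) = 3·5. Bump = 18. G_2 = 17.
G_2 = 17. HB_6(17) = 2·6 + 5. Bump = 19. G_3 = 18.
G_3 = 18. HB_7(18) = 2·7 + 4. Bump = 20. G_4 = 19.
G_4 = 19. HB_8(19) = 2·8 + 3. Bump = 21. G_5 = 20.
G_5 = 20. HB_9(20) = 2·9 + 2. Bump = 22. G_6 = 21.

13, 15, 17, 18, 19, 20, 21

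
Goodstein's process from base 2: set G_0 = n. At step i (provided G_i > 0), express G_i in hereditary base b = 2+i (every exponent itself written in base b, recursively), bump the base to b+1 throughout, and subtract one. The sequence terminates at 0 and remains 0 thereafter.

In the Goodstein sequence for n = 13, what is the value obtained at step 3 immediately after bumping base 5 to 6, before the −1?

280712

13 —HB2→ 2^(2 + 1) + 2^2 + 1 —bump→ 3^(3 + 1) + 3^3 + 1 = 109 —(−1)→ 108
108 —HB3→ 3^(3 + 1) + 3^3 —bump→ 4^(4 + 1) + 4^4 = 1280 —(−1)→ 1279
1279 —HB4→ 4^(4 + 1) + 3·4^3 + 3·4^2 + 3·4 + 3 —bump→ 5^(5 + 1) + 3·5^3 + 3·5^2 + 3·5 + 3 = 16093 —(−1)→ 16092
16092 —HB5→ 5^(5 + 1) + 3·5^3 + 3·5^2 + 3·5 + 2 —bump→ 6^(6 + 1) + 3·6^3 + 3·6^2 + 3·6 + 2 = 280712 —(−1)→ 280711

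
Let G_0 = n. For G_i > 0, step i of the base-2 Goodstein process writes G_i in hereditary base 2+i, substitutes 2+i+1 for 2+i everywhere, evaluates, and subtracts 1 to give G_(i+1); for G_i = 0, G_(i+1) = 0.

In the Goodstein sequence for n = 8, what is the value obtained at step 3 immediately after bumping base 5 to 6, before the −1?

i=0: 8 = 2^(2 + 1) (b=2); 2→3: 3^(3 + 1) = 81; 81−1 = 80
i=1: 80 = 2·3^3 + 2·3^2 + 2·3 + 2 (b=3); 3→4: 2·4^4 + 2·4^2 + 2·4 + 2 = 554; 554−1 = 553
i=2: 553 = 2·4^4 + 2·4^2 + 2·4 + 1 (b=4); 4→5: 2·5^5 + 2·5^2 + 2·5 + 1 = 6311; 6311−1 = 6310

93396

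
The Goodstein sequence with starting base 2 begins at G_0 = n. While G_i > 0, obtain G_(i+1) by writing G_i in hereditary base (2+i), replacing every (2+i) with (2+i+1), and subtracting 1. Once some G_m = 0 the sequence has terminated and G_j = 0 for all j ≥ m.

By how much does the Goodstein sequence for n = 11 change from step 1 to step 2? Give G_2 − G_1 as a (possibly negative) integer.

i=0: 11 = 2^(2 + 1) + 2 + 1 (b=2); 2→3: 3^(3 + 1) + 3 + 1 = 85; 85−1 = 84
i=1: 84 = 3^(3 + 1) + 3 (b=3); 3→4: 4^(4 + 1) + 4 = 1028; 1028−1 = 1027

943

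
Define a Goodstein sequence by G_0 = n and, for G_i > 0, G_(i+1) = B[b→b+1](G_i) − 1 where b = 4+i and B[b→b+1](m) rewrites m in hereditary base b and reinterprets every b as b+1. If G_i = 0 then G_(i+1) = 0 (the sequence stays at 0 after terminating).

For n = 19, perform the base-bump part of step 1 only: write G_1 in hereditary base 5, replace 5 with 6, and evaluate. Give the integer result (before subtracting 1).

i=0: 19 = 4^2 + 3 (b=4); 4→5: 5^2 + 3 = 28; 28−1 = 27
i=1: 27 = 5^2 + 2 (b=5); 5→6: 6^2 + 2 = 38; 38−1 = 37

38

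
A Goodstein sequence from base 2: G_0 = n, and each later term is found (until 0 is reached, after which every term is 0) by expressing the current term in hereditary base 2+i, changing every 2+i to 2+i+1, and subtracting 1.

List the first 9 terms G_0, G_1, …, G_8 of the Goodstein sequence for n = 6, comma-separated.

6 —HB2→ 2^2 + 2 —bump→ 3^3 + 3 = 30 —(−1)→ 29
29 —HB3→ 3^3 + 2 —bump→ 4^4 + 2 = 258 —(−1)→ 257
257 —HB4→ 4^4 + 1 —bump→ 5^5 + 1 = 3126 —(−1)→ 3125
3125 —HB5→ 5^5 —bump→ 6^6 = 46656 —(−1)→ 46655
46655 —HB6→ 5·6^5 + 5·6^4 + 5·6^3 + 5·6^2 + 5·6 + 5 —bump→ 5·7^5 + 5·7^4 + 5·7^3 + 5·7^2 + 5·7 + 5 = 98040 —(−1)→ 98039
98039 —HB7→ 5·7^5 + 5·7^4 + 5·7^3 + 5·7^2 + 5·7 + 4 —bump→ 5·8^5 + 5·8^4 + 5·8^3 + 5·8^2 + 5·8 + 4 = 187244 —(−1)→ 187243
187243 —HB8→ 5·8^5 + 5·8^4 + 5·8^3 + 5·8^2 + 5·8 + 3 —bump→ 5·9^5 + 5·9^4 + 5·9^3 + 5·9^2 + 5·9 + 3 = 332148 —(−1)→ 332147
332147 —HB9→ 5·9^5 + 5·9^4 + 5·9^3 + 5·9^2 + 5·9 + 2 —bump→ 5·10^5 + 5·10^4 + 5·10^3 + 5·10^2 + 5·10 + 2 = 555552 —(−1)→ 555551

6, 29, 257, 3125, 46655, 98039, 187243, 332147, 555551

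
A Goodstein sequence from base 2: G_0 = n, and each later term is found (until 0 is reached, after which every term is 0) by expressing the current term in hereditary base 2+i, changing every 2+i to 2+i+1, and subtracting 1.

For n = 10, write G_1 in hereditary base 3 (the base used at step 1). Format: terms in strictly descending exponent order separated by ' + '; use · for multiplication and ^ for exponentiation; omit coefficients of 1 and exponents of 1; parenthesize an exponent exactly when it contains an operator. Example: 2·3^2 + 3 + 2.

3^(3 + 1) + 2

i=0: 10 = 2^(2 + 1) + 2 (b=2); 2→3: 3^(3 + 1) + 3 = 84; 84−1 = 83
i=1: 83 = 3^(3 + 1) + 2 (b=3); 3→4: 4^(4 + 1) + 2 = 1026; 1026−1 = 1025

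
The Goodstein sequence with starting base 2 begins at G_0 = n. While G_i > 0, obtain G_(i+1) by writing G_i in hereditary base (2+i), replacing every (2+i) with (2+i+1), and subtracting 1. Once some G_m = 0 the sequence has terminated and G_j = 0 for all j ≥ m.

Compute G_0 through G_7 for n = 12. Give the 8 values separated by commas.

[0] 12 ≡ 2^(2 + 1) + 2^2 (base 2). Lift 3: 108. −1: 107.
[1] 107 ≡ 3^(3 + 1) + 2·3^2 + 2·3 + 2 (base 3). Lift 4: 1066. −1: 1065.
[2] 1065 ≡ 4^(4 + 1) + 2·4^2 + 2·4 + 1 (base 4). Lift 5: 15686. −1: 15685.
[3] 15685 ≡ 5^(5 + 1) + 2·5^2 + 2·5 (base 5). Lift 6: 280020. −1: 280019.
[4] 280019 ≡ 6^(6 + 1) + 2·6^2 + 6 + 5 (base 6). Lift 7: 5764911. −1: 5764910.
[5] 5764910 ≡ 7^(7 + 1) + 2·7^2 + 7 + 4 (base 7). Lift 8: 134217868. −1: 134217867.
[6] 134217867 ≡ 8^(8 + 1) + 2·8^2 + 8 + 3 (base 8). Lift 9: 3486784575. −1: 3486784574.

12, 107, 1065, 15685, 280019, 5764910, 134217867, 3486784574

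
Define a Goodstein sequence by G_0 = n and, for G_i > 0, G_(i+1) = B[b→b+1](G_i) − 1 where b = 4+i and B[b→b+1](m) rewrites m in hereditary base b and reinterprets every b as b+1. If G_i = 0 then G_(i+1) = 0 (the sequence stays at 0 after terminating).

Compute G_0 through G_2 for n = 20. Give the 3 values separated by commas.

20, 29, 39

G_0=20  [base 4] 4^2 + 4  →[4↦5]→  5^2 + 5 = 30  −1 ⇒ G_1=29
G_1=29  [base 5] 5^2 + 4  →[5↦6]→  6^2 + 4 = 40  −1 ⇒ G_2=39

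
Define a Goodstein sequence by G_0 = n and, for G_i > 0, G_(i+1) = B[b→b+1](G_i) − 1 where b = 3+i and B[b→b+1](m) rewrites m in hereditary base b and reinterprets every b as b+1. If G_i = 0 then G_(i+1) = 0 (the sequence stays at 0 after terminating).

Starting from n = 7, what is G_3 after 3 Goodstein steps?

9

base 3: 7 = 2·3 + 1; at 4: 2·4 + 1 = 9; next = 8
base 4: 8 = 2·4; at 5: 2·5 = 10; next = 9
base 5: 9 = 5 + 4; at 6: 6 + 4 = 10; next = 9
base 6: 9 = 6 + 3; at 7: 7 + 3 = 10; next = 9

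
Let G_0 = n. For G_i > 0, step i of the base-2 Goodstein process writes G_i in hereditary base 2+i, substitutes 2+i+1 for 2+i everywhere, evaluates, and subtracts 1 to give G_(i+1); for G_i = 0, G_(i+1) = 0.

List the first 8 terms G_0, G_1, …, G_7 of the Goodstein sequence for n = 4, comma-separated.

[0] 4 ≡ 2^2 (base 2). Lift 3: 27. −1: 26.
[1] 26 ≡ 2·3^2 + 2·3 + 2 (base 3). Lift 4: 42. −1: 41.
[2] 41 ≡ 2·4^2 + 2·4 + 1 (base 4). Lift 5: 61. −1: 60.
[3] 60 ≡ 2·5^2 + 2·5 (base 5). Lift 6: 84. −1: 83.
[4] 83 ≡ 2·6^2 + 6 + 5 (base 6). Lift 7: 110. −1: 109.
[5] 109 ≡ 2·7^2 + 7 + 4 (base 7). Lift 8: 140. −1: 139.
[6] 139 ≡ 2·8^2 + 8 + 3 (base 8). Lift 9: 174. −1: 173.

4, 26, 41, 60, 83, 109, 139, 173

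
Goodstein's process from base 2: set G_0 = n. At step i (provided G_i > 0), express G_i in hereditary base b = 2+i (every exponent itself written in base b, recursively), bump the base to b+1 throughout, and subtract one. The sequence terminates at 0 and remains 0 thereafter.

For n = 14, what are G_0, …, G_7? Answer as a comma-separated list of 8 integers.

(0) 14|_2 = 2^(2 + 1) + 2^2 + 2 ↦ 3^(3 + 1) + 3^3 + 3|_3 = 111 ⇒ 110
(1) 110|_3 = 3^(3 + 1) + 3^3 + 2 ↦ 4^(4 + 1) + 4^4 + 2|_4 = 1282 ⇒ 1281
(2) 1281|_4 = 4^(4 + 1) + 4^4 + 1 ↦ 5^(5 + 1) + 5^5 + 1|_5 = 18751 ⇒ 18750
(3) 18750|_5 = 5^(5 + 1) + 5^5 ↦ 6^(6 + 1) + 6^6|_6 = 326592 ⇒ 326591
(4) 326591|_6 = 6^(6 + 1) + 5·6^5 + 5·6^4 + 5·6^3 + 5·6^2 + 5·6 + 5 ↦ 7^(7 + 1) + 5·7^5 + 5·7^4 + 5·7^3 + 5·7^2 + 5·7 + 5|_7 = 5862841 ⇒ 5862840
(5) 5862840|_7 = 7^(7 + 1) + 5·7^5 + 5·7^4 + 5·7^3 + 5·7^2 + 5·7 + 4 ↦ 8^(8 + 1) + 5·8^5 + 5·8^4 + 5·8^3 + 5·8^2 + 5·8 + 4|_8 = 134404972 ⇒ 134404971
(6) 134404971|_8 = 8^(8 + 1) + 5·8^5 + 5·8^4 + 5·8^3 + 5·8^2 + 5·8 + 3 ↦ 9^(9 + 1) + 5·9^5 + 5·9^4 + 5·9^3 + 5·9^2 + 5·9 + 3|_9 = 3487116549 ⇒ 3487116548

14, 110, 1281, 18750, 326591, 5862840, 134404971, 3487116548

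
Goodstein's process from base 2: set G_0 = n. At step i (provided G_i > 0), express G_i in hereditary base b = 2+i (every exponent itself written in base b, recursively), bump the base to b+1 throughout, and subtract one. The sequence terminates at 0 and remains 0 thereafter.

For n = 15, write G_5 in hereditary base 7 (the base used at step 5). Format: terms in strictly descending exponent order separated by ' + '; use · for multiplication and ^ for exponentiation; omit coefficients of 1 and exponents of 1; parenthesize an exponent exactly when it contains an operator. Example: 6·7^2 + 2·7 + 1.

7^(7 + 1) + 7^7

G_0 = 15. HB_2(15) = 2^(2 + 1) + 2^2 + 2 + 1. Bump = 112. G_1 = 111.
G_1 = 111. HB_3(111) = 3^(3 + 1) + 3^3 + 3. Bump = 1284. G_2 = 1283.
G_2 = 1283. HB_4(1283) = 4^(4 + 1) + 4^4 + 3. Bump = 18753. G_3 = 18752.
G_3 = 18752. HB_5(18752) = 5^(5 + 1) + 5^5 + 2. Bump = 326594. G_4 = 326593.
G_4 = 326593. HB_6(326593) = 6^(6 + 1) + 6^6 + 1. Bump = 6588345. G_5 = 6588344.
G_5 = 6588344. HB_7(6588344) = 7^(7 + 1) + 7^7. Bump = 150994944. G_6 = 150994943.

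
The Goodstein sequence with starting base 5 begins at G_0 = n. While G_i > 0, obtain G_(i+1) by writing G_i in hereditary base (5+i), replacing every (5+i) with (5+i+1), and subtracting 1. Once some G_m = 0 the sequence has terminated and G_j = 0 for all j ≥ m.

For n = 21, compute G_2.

[0] 21 ≡ 4·5 + 1 (base 5). Lift 6: 25. −1: 24.
[1] 24 ≡ 4·6 (base 6). Lift 7: 28. −1: 27.
[2] 27 ≡ 3·7 + 6 (base 7). Lift 8: 30. −1: 29.

27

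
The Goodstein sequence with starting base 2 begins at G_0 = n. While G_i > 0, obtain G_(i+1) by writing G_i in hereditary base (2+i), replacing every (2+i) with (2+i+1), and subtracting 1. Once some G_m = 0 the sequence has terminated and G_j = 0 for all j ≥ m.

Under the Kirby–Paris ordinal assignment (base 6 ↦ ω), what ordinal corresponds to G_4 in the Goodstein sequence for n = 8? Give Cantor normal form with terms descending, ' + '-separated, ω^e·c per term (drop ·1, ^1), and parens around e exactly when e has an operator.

[0] 8 ≡ 2^(2 + 1) (base 2). Lift 3: 81. −1: 80.
[1] 80 ≡ 2·3^3 + 2·3^2 + 2·3 + 2 (base 3). Lift 4: 554. −1: 553.
[2] 553 ≡ 2·4^4 + 2·4^2 + 2·4 + 1 (base 4). Lift 5: 6311. −1: 6310.
[3] 6310 ≡ 2·5^5 + 2·5^2 + 2·5 (base 5). Lift 6: 93396. −1: 93395.
[4] 93395 ≡ 2·6^6 + 2·6^2 + 6 + 5 (base 6). Lift 7: 1647196. −1: 1647195.

ω^ω·2 + ω^2·2 + ω + 5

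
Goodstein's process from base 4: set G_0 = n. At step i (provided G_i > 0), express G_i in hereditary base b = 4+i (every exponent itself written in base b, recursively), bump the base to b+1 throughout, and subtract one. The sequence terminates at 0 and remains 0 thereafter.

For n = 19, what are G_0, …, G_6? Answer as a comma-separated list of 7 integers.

19, 27, 37, 49, 63, 69, 75

G_0=19  [base 4] 4^2 + 3  →[4↦5]→  5^2 + 3 = 28  −1 ⇒ G_1=27
G_1=27  [base 5] 5^2 + 2  →[5↦6]→  6^2 + 2 = 38  −1 ⇒ G_2=37
G_2=37  [base 6] 6^2 + 1  →[6↦7]→  7^2 + 1 = 50  −1 ⇒ G_3=49
G_3=49  [base 7] 7^2  →[7↦8]→  8^2 = 64  −1 ⇒ G_4=63
G_4=63  [base 8] 7·8 + 7  →[8↦9]→  7·9 + 7 = 70  −1 ⇒ G_5=69
G_5=69  [base 9] 7·9 + 6  →[9↦10]→  7·10 + 6 = 76  −1 ⇒ G_6=75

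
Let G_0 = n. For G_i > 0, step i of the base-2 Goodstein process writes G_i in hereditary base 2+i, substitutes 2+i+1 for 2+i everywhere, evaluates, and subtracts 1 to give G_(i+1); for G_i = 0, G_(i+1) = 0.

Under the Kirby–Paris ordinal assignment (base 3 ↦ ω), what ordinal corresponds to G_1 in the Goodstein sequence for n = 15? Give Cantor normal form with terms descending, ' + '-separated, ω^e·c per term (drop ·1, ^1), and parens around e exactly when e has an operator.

ω^(ω + 1) + ω^ω + ω

G_0 = 15. HB_2(15) = 2^(2 + 1) + 2^2 + 2 + 1. Bump = 112. G_1 = 111.
G_1 = 111. HB_3(111) = 3^(3 + 1) + 3^3 + 3. Bump = 1284. G_2 = 1283.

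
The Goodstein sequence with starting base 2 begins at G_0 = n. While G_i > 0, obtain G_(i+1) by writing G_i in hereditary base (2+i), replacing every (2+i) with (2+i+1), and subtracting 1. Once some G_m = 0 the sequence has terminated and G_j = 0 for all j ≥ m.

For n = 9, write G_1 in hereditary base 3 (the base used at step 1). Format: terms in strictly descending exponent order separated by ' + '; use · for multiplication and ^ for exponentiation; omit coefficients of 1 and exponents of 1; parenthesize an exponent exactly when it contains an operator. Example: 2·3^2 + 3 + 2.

3^(3 + 1)

(0) 9|_2 = 2^(2 + 1) + 1 ↦ 3^(3 + 1) + 1|_3 = 82 ⇒ 81
(1) 81|_3 = 3^(3 + 1) ↦ 4^(4 + 1)|_4 = 1024 ⇒ 1023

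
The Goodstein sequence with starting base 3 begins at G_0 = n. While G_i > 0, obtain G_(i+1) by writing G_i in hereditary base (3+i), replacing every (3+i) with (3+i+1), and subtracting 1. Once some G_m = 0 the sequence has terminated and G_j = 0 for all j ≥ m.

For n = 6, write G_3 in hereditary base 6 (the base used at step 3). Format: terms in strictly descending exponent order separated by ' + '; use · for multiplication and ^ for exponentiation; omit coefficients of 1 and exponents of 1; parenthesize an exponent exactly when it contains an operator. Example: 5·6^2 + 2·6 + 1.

6 + 1

G_0 = 6. HB_3(6) = 2·3. Bump = 8. G_1 = 7.
G_1 = 7. HB_4(7) = 4 + 3. Bump = 8. G_2 = 7.
G_2 = 7. HB_5(7) = 5 + 2. Bump = 8. G_3 = 7.
G_3 = 7. HB_6(7) = 6 + 1. Bump = 8. G_4 = 7.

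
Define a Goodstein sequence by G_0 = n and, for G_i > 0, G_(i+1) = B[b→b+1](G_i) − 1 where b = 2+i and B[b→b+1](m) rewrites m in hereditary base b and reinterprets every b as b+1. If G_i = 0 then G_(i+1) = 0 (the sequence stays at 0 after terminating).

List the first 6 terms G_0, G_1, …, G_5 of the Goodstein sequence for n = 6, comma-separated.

6, 29, 257, 3125, 46655, 98039

G_0=6  [base 2] 2^2 + 2  →[2↦3]→  3^3 + 3 = 30  −1 ⇒ G_1=29
G_1=29  [base 3] 3^3 + 2  →[3↦4]→  4^4 + 2 = 258  −1 ⇒ G_2=257
G_2=257  [base 4] 4^4 + 1  →[4↦5]→  5^5 + 1 = 3126  −1 ⇒ G_3=3125
G_3=3125  [base 5] 5^5  →[5↦6]→  6^6 = 46656  −1 ⇒ G_4=46655
G_4=46655  [base 6] 5·6^5 + 5·6^4 + 5·6^3 + 5·6^2 + 5·6 + 5  →[6↦7]→  5·7^5 + 5·7^4 + 5·7^3 + 5·7^2 + 5·7 + 5 = 98040  −1 ⇒ G_5=98039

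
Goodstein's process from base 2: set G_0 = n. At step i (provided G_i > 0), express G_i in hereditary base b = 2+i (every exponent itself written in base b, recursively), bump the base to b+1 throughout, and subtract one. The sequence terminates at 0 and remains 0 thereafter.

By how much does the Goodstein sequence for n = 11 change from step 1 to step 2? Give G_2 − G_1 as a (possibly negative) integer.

943

i=0: 11 = 2^(2 + 1) + 2 + 1 (b=2); 2→3: 3^(3 + 1) + 3 + 1 = 85; 85−1 = 84
i=1: 84 = 3^(3 + 1) + 3 (b=3); 3→4: 4^(4 + 1) + 4 = 1028; 1028−1 = 1027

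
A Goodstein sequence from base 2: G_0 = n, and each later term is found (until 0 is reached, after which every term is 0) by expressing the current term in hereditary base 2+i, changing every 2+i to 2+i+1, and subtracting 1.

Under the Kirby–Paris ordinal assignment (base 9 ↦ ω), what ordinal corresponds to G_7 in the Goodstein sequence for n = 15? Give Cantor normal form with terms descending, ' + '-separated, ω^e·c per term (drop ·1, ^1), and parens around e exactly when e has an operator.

ω^(ω + 1) + ω^7·7 + ω^6·7 + ω^5·7 + ω^4·7 + ω^3·7 + ω^2·7 + ω·7 + 6

G_0=15  [base 2] 2^(2 + 1) + 2^2 + 2 + 1  →[2↦3]→  3^(3 + 1) + 3^3 + 3 + 1 = 112  −1 ⇒ G_1=111
G_1=111  [base 3] 3^(3 + 1) + 3^3 + 3  →[3↦4]→  4^(4 + 1) + 4^4 + 4 = 1284  −1 ⇒ G_2=1283
G_2=1283  [base 4] 4^(4 + 1) + 4^4 + 3  →[4↦5]→  5^(5 + 1) + 5^5 + 3 = 18753  −1 ⇒ G_3=18752
G_3=18752  [base 5] 5^(5 + 1) + 5^5 + 2  →[5↦6]→  6^(6 + 1) + 6^6 + 2 = 326594  −1 ⇒ G_4=326593
G_4=326593  [base 6] 6^(6 + 1) + 6^6 + 1  →[6↦7]→  7^(7 + 1) + 7^7 + 1 = 6588345  −1 ⇒ G_5=6588344
G_5=6588344  [base 7] 7^(7 + 1) + 7^7  →[7↦8]→  8^(8 + 1) + 8^8 = 150994944  −1 ⇒ G_6=150994943
G_6=150994943  [base 8] 8^(8 + 1) + 7·8^7 + 7·8^6 + 7·8^5 + 7·8^4 + 7·8^3 + 7·8^2 + 7·8 + 7  →[8↦9]→  9^(9 + 1) + 7·9^7 + 7·9^6 + 7·9^5 + 7·9^4 + 7·9^3 + 7·9^2 + 7·9 + 7 = 3524450281  −1 ⇒ G_7=3524450280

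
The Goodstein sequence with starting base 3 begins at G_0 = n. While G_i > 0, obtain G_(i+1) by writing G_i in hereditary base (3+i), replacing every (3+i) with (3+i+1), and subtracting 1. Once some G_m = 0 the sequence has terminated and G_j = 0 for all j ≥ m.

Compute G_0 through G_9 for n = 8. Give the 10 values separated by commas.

8, 9, 10, 11, 11, 11, 11, 11, 11, 11

i=0: 8 = 2·3 + 2 (b=3); 3→4: 2·4 + 2 = 10; 10−1 = 9
i=1: 9 = 2·4 + 1 (b=4); 4→5: 2·5 + 1 = 11; 11−1 = 10
i=2: 10 = 2·5 (b=5); 5→6: 2·6 = 12; 12−1 = 11
i=3: 11 = 6 + 5 (b=6); 6→7: 7 + 5 = 12; 12−1 = 11
i=4: 11 = 7 + 4 (b=7); 7→8: 8 + 4 = 12; 12−1 = 11
i=5: 11 = 8 + 3 (b=8); 8→9: 9 + 3 = 12; 12−1 = 11
i=6: 11 = 9 + 2 (b=9); 9→10: 10 + 2 = 12; 12−1 = 11
i=7: 11 = 10 + 1 (b=10); 10→11: 11 + 1 = 12; 12−1 = 11
i=8: 11 = 11 (b=11); 11→12: 12 = 12; 12−1 = 11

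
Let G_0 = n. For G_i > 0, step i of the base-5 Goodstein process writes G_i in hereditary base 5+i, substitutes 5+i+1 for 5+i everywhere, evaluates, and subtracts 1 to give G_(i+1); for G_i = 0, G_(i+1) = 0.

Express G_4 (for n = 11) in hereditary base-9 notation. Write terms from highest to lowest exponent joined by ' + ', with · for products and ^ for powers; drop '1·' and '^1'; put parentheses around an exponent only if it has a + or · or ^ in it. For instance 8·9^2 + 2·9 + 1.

9 + 4

G_0=11  [base 5] 2·5 + 1  →[5↦6]→  2·6 + 1 = 13  −1 ⇒ G_1=12
G_1=12  [base 6] 2·6  →[6↦7]→  2·7 = 14  −1 ⇒ G_2=13
G_2=13  [base 7] 7 + 6  →[7↦8]→  8 + 6 = 14  −1 ⇒ G_3=13
G_3=13  [base 8] 8 + 5  →[8↦9]→  9 + 5 = 14  −1 ⇒ G_4=13
G_4=13  [base 9] 9 + 4  →[9↦10]→  10 + 4 = 14  −1 ⇒ G_5=13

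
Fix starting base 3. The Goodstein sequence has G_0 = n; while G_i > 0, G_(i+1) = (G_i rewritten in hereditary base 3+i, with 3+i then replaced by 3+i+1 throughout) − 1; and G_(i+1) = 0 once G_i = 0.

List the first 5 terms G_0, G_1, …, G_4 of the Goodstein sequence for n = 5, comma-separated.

5 —HB3→ 3 + 2 —bump→ 4 + 2 = 6 —(−1)→ 5
5 —HB4→ 4 + 1 —bump→ 5 + 1 = 6 —(−1)→ 5
5 —HB5→ 5 —bump→ 6 = 6 —(−1)→ 5
5 —HB6→ 5 —bump→ 5 = 5 —(−1)→ 4

5, 5, 5, 5, 4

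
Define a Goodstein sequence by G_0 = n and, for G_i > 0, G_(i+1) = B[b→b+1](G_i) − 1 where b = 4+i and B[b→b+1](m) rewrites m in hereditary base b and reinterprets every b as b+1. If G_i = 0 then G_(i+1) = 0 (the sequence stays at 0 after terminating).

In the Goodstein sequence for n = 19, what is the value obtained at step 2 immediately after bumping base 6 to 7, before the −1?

[0] 19 ≡ 4^2 + 3 (base 4). Lift 5: 28. −1: 27.
[1] 27 ≡ 5^2 + 2 (base 5). Lift 6: 38. −1: 37.
[2] 37 ≡ 6^2 + 1 (base 6). Lift 7: 50. −1: 49.

50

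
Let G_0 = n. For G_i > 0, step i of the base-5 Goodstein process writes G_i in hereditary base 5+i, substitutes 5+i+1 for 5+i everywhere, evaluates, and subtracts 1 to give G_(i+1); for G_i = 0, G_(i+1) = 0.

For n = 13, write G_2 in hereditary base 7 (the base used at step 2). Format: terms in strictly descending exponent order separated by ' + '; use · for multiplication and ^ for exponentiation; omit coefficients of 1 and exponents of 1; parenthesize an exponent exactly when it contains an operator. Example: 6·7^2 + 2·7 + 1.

step 0: 13 = 2·5 + 3; sub 6 for 5: 2·6 + 3; = 15; G_1 = 15−1 = 14
step 1: 14 = 2·6 + 2; sub 7 for 6: 2·7 + 2; = 16; G_2 = 16−1 = 15

2·7 + 1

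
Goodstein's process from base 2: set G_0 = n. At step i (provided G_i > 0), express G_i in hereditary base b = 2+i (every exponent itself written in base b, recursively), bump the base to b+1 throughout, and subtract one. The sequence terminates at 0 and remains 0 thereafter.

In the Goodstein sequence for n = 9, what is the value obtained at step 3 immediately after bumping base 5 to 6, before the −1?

140744

i=0: 9 = 2^(2 + 1) + 1 (b=2); 2→3: 3^(3 + 1) + 1 = 82; 82−1 = 81
i=1: 81 = 3^(3 + 1) (b=3); 3→4: 4^(4 + 1) = 1024; 1024−1 = 1023
i=2: 1023 = 3·4^4 + 3·4^3 + 3·4^2 + 3·4 + 3 (b=4); 4→5: 3·5^5 + 3·5^3 + 3·5^2 + 3·5 + 3 = 9843; 9843−1 = 9842
i=3: 9842 = 3·5^5 + 3·5^3 + 3·5^2 + 3·5 + 2 (b=5); 5→6: 3·6^6 + 3·6^3 + 3·6^2 + 3·6 + 2 = 140744; 140744−1 = 140743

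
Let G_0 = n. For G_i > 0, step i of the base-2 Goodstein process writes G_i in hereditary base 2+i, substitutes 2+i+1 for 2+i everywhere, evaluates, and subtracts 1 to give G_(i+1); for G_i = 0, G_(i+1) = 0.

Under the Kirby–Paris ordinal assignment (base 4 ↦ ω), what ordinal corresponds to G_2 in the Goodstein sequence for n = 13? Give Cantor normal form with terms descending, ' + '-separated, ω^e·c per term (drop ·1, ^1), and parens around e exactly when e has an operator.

ω^(ω + 1) + ω^3·3 + ω^2·3 + ω·3 + 3

i=0: 13 = 2^(2 + 1) + 2^2 + 1 (b=2); 2→3: 3^(3 + 1) + 3^3 + 1 = 109; 109−1 = 108
i=1: 108 = 3^(3 + 1) + 3^3 (b=3); 3→4: 4^(4 + 1) + 4^4 = 1280; 1280−1 = 1279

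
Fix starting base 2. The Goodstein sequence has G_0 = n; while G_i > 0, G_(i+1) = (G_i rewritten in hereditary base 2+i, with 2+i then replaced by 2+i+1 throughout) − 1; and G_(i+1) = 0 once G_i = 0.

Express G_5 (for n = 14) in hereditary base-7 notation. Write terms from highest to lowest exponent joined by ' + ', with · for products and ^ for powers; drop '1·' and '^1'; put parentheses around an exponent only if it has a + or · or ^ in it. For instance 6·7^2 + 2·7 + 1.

7^(7 + 1) + 5·7^5 + 5·7^4 + 5·7^3 + 5·7^2 + 5·7 + 4

G_0 = 14. HB_2(14) = 2^(2 + 1) + 2^2 + 2. Bump = 111. G_1 = 110.
G_1 = 110. HB_3(110) = 3^(3 + 1) + 3^3 + 2. Bump = 1282. G_2 = 1281.
G_2 = 1281. HB_4(1281) = 4^(4 + 1) + 4^4 + 1. Bump = 18751. G_3 = 18750.
G_3 = 18750. HB_5(18750) = 5^(5 + 1) + 5^5. Bump = 326592. G_4 = 326591.
G_4 = 326591. HB_6(326591) = 6^(6 + 1) + 5·6^5 + 5·6^4 + 5·6^3 + 5·6^2 + 5·6 + 5. Bump = 5862841. G_5 = 5862840.
G_5 = 5862840. HB_7(5862840) = 7^(7 + 1) + 5·7^5 + 5·7^4 + 5·7^3 + 5·7^2 + 5·7 + 4. Bump = 134404972. G_6 = 134404971.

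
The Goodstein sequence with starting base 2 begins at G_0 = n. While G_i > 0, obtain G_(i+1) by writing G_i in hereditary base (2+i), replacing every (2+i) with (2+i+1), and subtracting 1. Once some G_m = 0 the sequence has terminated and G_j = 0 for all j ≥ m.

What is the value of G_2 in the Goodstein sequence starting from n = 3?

G_0=3  [base 2] 2 + 1  →[2↦3]→  3 + 1 = 4  −1 ⇒ G_1=3
G_1=3  [base 3] 3  →[3↦4]→  4 = 4  −1 ⇒ G_2=3

3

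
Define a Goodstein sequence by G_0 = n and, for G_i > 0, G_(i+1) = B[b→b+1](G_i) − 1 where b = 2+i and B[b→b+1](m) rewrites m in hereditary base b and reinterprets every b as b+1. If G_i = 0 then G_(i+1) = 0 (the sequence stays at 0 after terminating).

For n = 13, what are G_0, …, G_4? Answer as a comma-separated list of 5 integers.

G_0=13  [base 2] 2^(2 + 1) + 2^2 + 1  →[2↦3]→  3^(3 + 1) + 3^3 + 1 = 109  −1 ⇒ G_1=108
G_1=108  [base 3] 3^(3 + 1) + 3^3  →[3↦4]→  4^(4 + 1) + 4^4 = 1280  −1 ⇒ G_2=1279
G_2=1279  [base 4] 4^(4 + 1) + 3·4^3 + 3·4^2 + 3·4 + 3  →[4↦5]→  5^(5 + 1) + 3·5^3 + 3·5^2 + 3·5 + 3 = 16093  −1 ⇒ G_3=16092
G_3=16092  [base 5] 5^(5 + 1) + 3·5^3 + 3·5^2 + 3·5 + 2  →[5↦6]→  6^(6 + 1) + 3·6^3 + 3·6^2 + 3·6 + 2 = 280712  −1 ⇒ G_4=280711

13, 108, 1279, 16092, 280711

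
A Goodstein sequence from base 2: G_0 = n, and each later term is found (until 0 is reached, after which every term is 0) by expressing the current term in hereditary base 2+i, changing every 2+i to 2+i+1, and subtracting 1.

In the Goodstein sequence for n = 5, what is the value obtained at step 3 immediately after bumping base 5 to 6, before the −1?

(0) 5|_2 = 2^2 + 1 ↦ 3^3 + 1|_3 = 28 ⇒ 27
(1) 27|_3 = 3^3 ↦ 4^4|_4 = 256 ⇒ 255
(2) 255|_4 = 3·4^3 + 3·4^2 + 3·4 + 3 ↦ 3·5^3 + 3·5^2 + 3·5 + 3|_5 = 468 ⇒ 467
(3) 467|_5 = 3·5^3 + 3·5^2 + 3·5 + 2 ↦ 3·6^3 + 3·6^2 + 3·6 + 2|_6 = 776 ⇒ 775

776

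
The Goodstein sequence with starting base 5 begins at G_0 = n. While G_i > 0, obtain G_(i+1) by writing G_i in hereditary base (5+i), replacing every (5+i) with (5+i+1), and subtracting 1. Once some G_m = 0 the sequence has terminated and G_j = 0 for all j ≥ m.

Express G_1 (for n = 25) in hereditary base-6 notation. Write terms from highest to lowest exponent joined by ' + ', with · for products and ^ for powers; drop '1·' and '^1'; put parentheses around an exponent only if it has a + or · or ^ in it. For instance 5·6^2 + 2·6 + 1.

5·6 + 5

step 0: 25 = 5^2; sub 6 for 5: 6^2; = 36; G_1 = 36−1 = 35
step 1: 35 = 5·6 + 5; sub 7 for 6: 5·7 + 5; = 40; G_2 = 40−1 = 39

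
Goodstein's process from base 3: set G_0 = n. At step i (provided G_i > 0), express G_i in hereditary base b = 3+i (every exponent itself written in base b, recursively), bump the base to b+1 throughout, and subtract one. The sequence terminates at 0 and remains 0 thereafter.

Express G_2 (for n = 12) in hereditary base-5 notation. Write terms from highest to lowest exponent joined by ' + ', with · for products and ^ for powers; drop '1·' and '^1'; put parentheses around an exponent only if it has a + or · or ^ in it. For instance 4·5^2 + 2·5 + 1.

(0) 12|_3 = 3^2 + 3 ↦ 4^2 + 4|_4 = 20 ⇒ 19
(1) 19|_4 = 4^2 + 3 ↦ 5^2 + 3|_5 = 28 ⇒ 27

5^2 + 2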